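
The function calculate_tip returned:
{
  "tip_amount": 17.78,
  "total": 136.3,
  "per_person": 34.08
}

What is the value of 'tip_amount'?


17.78


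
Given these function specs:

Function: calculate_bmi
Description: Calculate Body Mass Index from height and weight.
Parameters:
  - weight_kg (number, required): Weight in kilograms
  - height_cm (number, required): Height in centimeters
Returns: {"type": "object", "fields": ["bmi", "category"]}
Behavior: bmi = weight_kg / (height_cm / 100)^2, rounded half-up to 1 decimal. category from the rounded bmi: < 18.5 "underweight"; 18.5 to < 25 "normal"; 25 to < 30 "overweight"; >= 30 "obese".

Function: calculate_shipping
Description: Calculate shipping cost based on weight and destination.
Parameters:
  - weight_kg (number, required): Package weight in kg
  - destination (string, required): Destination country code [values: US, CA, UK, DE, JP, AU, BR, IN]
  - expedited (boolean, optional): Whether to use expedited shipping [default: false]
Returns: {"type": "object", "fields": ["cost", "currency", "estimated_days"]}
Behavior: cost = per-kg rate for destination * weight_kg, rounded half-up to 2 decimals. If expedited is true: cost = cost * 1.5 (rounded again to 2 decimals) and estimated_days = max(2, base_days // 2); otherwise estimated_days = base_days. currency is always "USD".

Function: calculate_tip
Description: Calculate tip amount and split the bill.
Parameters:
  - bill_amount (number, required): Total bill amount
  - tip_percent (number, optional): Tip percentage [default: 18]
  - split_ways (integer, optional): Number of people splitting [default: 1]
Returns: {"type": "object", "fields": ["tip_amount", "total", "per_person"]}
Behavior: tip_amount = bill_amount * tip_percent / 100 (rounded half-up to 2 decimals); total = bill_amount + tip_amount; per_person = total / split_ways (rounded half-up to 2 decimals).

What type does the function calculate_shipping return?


The calculate_shipping spec declares Returns: {"type": "object", "fields": ["cost", "currency", "estimated_days"]}
Type:
object


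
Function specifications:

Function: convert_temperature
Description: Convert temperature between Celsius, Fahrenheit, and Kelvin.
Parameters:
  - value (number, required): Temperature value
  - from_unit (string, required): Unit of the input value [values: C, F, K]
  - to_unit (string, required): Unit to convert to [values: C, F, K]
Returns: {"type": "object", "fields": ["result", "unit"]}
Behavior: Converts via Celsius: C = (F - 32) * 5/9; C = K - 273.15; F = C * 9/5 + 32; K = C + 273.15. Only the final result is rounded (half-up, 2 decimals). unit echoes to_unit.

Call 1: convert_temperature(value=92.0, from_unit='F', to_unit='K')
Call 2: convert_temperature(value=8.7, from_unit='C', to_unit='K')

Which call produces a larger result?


Call 1:
  To C: (92 - 32) * 5/9 = 33.333333
  To K: 33.333333 + 273.15 = 306.483333
  Round to 2 decimals: 306.48
  -> 306.48 K
Call 2:
  Input already in C: 8.7
  To K: 8.7 + 273.15 = 281.85
  Round to 2 decimals: 281.85
  -> 281.85 K
Call 1 (306.48 K)


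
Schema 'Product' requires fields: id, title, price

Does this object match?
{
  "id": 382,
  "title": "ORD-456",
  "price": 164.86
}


Checking required fields... All present.
Valid - all required fields present


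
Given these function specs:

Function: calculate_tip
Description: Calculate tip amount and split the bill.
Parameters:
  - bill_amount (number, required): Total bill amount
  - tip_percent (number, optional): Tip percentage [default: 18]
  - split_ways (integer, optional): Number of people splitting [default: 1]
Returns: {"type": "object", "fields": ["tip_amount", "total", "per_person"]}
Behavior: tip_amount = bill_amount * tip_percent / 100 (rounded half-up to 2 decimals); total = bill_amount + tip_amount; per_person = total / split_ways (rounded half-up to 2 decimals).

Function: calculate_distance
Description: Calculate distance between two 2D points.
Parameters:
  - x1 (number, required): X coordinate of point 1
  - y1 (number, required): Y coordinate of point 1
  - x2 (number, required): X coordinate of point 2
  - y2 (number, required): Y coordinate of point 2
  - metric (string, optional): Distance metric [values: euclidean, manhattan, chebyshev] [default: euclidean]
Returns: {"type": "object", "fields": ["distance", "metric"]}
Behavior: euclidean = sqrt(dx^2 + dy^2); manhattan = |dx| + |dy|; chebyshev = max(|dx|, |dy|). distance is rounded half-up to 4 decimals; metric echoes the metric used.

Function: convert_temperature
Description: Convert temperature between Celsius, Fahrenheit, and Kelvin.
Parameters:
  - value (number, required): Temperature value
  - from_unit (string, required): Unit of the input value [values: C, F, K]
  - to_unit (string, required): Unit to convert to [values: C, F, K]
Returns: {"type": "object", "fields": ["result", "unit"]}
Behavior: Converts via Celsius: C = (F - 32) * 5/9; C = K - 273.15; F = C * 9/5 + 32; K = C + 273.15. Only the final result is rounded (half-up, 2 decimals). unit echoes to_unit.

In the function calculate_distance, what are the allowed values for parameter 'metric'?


The calculate_distance spec declares:
  - metric (string, optional): Distance metric [values: euclidean, manhattan, chebyshev] [default: euclidean]
Allowed values:
euclidean, manhattan, chebyshev


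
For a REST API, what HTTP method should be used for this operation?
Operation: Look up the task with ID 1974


GET = read, POST = create, PUT = update/replace, DELETE = remove
This operation is a read.
GET


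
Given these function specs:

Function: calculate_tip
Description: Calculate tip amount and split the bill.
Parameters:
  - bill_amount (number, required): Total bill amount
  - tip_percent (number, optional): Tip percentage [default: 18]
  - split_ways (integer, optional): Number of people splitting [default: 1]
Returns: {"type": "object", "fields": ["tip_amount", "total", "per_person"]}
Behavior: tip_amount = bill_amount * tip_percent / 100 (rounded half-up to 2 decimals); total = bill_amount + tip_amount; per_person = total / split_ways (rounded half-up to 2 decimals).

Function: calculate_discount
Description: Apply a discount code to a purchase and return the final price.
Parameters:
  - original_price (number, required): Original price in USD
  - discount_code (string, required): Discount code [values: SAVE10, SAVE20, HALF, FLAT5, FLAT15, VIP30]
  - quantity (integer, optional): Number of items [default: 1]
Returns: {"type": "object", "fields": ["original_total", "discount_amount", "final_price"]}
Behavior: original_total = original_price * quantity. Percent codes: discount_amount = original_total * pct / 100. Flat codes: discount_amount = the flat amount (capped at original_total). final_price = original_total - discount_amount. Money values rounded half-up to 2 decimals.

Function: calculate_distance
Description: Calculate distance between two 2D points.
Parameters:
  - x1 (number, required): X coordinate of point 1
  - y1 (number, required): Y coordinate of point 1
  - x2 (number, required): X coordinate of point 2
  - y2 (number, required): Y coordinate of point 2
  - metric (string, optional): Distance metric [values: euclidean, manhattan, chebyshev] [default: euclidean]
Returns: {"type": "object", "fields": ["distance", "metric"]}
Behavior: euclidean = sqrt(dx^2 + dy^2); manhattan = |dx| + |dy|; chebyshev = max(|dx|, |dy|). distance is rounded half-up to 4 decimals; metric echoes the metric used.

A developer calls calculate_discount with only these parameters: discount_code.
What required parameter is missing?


Required parameters: original_price, discount_code
Provided: discount_code
Missing: original_price
original_price


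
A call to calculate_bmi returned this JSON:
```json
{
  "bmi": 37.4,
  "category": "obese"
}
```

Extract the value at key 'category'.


obese


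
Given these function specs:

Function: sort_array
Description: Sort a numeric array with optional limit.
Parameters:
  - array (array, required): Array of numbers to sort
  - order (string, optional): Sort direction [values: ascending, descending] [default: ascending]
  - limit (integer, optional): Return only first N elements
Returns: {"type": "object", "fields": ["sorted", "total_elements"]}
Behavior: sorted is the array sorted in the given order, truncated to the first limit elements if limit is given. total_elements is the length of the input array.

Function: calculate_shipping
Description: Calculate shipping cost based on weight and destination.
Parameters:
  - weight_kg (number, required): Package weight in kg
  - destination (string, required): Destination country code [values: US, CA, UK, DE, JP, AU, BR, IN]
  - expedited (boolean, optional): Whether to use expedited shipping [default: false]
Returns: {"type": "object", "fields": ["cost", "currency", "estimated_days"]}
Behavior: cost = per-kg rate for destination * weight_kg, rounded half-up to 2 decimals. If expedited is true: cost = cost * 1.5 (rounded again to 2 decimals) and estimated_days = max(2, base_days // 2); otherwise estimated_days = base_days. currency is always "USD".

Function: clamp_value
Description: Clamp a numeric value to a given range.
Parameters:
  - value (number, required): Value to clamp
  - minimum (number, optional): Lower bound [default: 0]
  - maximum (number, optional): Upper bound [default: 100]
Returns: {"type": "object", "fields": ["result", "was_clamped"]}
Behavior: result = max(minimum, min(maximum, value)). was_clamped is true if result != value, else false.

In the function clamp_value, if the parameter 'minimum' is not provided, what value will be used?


The clamp_value spec declares:
  - minimum (number, optional): Lower bound [default: 0]
Default:
0


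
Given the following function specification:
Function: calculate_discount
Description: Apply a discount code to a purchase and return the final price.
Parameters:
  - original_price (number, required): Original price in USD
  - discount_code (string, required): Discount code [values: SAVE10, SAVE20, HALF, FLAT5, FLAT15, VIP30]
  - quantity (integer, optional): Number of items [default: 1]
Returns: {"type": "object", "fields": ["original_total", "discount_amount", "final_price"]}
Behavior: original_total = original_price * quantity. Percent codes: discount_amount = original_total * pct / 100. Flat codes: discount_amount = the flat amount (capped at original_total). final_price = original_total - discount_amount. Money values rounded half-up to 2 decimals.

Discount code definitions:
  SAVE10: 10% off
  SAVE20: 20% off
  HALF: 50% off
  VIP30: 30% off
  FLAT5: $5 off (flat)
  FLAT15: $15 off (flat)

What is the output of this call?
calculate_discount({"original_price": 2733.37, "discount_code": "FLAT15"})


Defaults applied: quantity=1
original_total = 2733.37 * 1 = 2733.37
FLAT15 = $15 flat: discount_amount = min(15.00, 2733.37) = 15.00
final_price = 2733.37 - 15.00 = 2718.37
Output:
{"original_total": 2733.37, "discount_amount": 15.0, "final_price": 2718.37}


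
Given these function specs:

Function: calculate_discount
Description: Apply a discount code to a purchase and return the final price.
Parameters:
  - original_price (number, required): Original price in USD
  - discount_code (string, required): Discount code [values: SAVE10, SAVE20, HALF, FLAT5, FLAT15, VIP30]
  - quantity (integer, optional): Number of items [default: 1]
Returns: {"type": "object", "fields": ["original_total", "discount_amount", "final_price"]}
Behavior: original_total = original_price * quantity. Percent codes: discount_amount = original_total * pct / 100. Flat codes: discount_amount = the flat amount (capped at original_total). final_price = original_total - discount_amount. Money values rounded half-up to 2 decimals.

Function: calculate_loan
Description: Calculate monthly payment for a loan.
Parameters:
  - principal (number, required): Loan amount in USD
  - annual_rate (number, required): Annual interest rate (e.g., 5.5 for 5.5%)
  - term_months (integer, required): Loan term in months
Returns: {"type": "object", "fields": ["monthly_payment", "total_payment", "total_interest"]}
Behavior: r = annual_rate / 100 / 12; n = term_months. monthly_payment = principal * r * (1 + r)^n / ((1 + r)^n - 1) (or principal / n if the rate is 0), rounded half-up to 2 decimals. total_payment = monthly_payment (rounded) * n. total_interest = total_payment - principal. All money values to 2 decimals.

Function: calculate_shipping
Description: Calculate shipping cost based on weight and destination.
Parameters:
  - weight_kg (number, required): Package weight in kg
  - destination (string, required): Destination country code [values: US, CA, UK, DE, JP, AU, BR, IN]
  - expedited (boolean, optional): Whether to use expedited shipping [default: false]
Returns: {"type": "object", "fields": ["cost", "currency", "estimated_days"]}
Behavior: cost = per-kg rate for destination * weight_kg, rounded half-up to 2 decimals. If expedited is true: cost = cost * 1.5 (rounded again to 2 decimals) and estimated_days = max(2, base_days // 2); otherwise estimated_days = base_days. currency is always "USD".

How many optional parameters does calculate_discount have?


Parameters of calculate_discount: original_price (required), discount_code (required), quantity (optional)
Optional count:
1


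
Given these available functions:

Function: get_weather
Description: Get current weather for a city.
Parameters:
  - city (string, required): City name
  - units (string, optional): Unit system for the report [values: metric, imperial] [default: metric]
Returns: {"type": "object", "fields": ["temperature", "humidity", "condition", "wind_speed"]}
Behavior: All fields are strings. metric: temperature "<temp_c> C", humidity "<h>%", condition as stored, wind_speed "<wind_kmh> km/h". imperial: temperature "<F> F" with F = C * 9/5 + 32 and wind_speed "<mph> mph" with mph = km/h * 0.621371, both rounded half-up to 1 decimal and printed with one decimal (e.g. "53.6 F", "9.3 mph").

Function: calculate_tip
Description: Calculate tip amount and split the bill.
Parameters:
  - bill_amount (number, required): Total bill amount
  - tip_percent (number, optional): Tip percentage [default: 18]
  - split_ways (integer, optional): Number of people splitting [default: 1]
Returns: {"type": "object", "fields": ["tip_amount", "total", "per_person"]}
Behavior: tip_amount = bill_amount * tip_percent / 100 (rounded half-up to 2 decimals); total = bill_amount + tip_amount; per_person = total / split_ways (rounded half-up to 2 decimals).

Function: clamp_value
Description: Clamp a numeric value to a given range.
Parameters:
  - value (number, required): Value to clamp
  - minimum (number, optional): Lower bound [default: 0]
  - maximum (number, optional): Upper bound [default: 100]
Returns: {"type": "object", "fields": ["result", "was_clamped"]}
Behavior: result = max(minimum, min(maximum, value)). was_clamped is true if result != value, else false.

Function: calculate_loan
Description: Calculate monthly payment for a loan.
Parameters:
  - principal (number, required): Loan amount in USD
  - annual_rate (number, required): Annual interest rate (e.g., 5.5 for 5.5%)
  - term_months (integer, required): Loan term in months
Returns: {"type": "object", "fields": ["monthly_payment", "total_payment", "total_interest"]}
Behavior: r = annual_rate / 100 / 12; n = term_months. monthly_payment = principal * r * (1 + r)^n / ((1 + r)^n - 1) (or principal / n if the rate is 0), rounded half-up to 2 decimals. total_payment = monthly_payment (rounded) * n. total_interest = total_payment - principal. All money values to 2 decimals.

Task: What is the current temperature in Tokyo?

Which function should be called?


The task needs a function whose description is: Get current weather for a city.
get_weather


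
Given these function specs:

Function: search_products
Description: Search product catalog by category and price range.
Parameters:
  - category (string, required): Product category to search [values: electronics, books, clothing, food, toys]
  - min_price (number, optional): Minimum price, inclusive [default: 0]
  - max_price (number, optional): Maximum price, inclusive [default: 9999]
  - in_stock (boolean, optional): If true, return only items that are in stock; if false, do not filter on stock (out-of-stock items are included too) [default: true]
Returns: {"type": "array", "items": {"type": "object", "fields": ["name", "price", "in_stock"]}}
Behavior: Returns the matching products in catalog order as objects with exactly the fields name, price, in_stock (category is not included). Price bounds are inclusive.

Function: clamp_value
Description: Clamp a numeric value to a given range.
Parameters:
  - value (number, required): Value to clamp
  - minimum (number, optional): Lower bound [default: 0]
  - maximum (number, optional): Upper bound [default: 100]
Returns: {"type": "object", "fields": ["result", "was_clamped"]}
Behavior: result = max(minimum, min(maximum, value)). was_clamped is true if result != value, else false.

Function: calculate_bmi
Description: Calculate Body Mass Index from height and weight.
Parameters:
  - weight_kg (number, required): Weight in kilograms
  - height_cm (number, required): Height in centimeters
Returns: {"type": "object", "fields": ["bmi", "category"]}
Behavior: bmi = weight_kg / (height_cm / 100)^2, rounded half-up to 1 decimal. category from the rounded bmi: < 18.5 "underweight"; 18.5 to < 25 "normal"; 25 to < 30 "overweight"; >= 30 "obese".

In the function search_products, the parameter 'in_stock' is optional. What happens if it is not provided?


The search_products spec declares:
  - in_stock (boolean, optional): If true, return only items that are in stock; if false, do not filter on stock (out-of-stock items are included too) [default: true]
It defaults to true


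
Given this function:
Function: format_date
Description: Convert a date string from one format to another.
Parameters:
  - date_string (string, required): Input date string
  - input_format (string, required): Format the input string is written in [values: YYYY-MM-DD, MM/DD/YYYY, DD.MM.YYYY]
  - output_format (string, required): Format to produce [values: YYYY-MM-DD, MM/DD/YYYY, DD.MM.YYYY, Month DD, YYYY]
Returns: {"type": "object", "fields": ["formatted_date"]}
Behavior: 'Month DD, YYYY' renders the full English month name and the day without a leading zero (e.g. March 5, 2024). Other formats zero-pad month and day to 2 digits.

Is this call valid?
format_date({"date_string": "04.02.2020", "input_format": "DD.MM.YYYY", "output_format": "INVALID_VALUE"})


Checking parameter values...
Parameter 'output_format' has value 'INVALID_VALUE' not in allowed: YYYY-MM-DD, MM/DD/YYYY, DD.MM.YYYY, Month DD, YYYY
Invalid - 'output_format' must be one of YYYY-MM-DD, MM/DD/YYYY, DD.MM.YYYY, Month DD, YYYY


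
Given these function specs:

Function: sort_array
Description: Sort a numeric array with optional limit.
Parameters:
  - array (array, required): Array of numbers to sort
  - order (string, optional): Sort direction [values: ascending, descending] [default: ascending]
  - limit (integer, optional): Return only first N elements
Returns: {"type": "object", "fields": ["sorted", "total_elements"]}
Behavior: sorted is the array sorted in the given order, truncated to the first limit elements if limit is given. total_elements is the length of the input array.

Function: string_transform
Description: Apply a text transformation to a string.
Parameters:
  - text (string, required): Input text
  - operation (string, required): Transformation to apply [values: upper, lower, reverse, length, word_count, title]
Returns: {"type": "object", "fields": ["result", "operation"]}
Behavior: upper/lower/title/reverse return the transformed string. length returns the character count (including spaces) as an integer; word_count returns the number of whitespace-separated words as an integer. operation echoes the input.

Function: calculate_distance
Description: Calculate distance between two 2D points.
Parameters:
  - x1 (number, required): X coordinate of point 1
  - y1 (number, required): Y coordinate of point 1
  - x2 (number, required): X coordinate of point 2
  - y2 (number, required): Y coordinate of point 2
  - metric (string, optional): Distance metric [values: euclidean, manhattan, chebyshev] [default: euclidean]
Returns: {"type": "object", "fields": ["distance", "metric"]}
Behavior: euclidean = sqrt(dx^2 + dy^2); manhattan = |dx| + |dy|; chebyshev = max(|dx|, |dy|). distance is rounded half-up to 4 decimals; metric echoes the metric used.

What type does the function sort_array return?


The sort_array spec declares Returns: {"type": "object", "fields": ["sorted", "total_elements"]}
Type:
object


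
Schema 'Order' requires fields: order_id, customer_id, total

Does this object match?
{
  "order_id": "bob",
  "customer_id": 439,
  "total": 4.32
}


Checking required fields... All present.
Valid - all required fields present


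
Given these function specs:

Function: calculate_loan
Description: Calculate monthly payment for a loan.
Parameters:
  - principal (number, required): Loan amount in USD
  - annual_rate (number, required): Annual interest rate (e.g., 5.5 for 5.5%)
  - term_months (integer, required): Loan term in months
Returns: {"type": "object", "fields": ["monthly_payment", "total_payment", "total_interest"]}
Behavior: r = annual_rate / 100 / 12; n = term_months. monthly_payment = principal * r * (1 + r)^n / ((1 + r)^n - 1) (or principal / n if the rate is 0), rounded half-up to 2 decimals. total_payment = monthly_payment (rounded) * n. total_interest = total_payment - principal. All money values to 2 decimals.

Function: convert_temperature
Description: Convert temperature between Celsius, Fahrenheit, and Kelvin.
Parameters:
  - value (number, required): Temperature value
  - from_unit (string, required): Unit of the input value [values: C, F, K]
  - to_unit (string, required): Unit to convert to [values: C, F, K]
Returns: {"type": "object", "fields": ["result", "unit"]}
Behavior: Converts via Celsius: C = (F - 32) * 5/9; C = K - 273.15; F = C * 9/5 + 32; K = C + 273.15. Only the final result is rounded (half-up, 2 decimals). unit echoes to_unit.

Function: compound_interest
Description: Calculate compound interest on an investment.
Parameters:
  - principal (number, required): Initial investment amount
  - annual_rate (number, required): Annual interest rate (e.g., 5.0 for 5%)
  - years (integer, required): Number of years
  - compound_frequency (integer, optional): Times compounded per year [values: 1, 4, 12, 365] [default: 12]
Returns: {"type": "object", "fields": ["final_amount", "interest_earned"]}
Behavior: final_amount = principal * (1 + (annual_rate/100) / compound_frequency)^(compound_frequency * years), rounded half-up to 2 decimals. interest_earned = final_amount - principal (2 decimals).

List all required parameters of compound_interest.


Parameters of compound_interest and their required/optional flag:
  principal: required
  annual_rate: required
  years: required
  compound_frequency: optional
annual_rate, principal, years


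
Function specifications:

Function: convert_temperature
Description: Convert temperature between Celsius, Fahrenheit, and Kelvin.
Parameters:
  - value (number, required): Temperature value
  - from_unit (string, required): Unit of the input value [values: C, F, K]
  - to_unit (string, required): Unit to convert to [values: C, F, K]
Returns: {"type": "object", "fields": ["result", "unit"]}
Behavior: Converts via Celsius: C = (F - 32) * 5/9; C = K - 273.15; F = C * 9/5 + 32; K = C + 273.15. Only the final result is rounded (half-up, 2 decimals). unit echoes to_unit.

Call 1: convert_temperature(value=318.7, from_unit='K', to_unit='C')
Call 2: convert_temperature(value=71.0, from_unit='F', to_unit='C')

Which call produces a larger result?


Call 1:
  To C: 318.7 - 273.15 = 45.55
  Target is C: 45.55
  Round to 2 decimals: 45.55
  -> 45.55 C
Call 2:
  To C: (71 - 32) * 5/9 = 21.666667
  Target is C: 21.666667
  Round to 2 decimals: 21.67
  -> 21.67 C
Call 1 (45.55 C)


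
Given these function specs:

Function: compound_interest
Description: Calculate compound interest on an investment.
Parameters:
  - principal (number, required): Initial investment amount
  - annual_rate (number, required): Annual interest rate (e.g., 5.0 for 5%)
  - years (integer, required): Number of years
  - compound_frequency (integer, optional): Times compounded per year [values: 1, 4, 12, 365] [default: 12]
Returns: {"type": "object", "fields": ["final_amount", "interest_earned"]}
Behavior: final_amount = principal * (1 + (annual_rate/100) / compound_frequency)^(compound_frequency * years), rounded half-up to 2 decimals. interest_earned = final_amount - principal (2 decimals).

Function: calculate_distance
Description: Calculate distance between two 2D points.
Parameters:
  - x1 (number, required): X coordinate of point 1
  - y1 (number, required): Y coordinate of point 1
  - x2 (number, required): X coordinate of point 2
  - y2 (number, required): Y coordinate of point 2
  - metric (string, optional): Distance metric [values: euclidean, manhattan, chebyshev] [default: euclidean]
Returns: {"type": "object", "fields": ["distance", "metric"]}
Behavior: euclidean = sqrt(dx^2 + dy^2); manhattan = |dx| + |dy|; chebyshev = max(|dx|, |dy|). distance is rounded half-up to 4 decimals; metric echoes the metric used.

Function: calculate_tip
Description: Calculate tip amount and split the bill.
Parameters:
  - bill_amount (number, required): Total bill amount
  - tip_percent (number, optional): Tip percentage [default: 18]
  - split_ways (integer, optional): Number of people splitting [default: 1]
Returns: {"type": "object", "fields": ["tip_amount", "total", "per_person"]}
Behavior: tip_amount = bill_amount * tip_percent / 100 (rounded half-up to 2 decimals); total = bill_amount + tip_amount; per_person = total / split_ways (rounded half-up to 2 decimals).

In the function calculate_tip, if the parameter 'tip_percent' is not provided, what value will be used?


The calculate_tip spec declares:
  - tip_percent (number, optional): Tip percentage [default: 18]
Default:
18


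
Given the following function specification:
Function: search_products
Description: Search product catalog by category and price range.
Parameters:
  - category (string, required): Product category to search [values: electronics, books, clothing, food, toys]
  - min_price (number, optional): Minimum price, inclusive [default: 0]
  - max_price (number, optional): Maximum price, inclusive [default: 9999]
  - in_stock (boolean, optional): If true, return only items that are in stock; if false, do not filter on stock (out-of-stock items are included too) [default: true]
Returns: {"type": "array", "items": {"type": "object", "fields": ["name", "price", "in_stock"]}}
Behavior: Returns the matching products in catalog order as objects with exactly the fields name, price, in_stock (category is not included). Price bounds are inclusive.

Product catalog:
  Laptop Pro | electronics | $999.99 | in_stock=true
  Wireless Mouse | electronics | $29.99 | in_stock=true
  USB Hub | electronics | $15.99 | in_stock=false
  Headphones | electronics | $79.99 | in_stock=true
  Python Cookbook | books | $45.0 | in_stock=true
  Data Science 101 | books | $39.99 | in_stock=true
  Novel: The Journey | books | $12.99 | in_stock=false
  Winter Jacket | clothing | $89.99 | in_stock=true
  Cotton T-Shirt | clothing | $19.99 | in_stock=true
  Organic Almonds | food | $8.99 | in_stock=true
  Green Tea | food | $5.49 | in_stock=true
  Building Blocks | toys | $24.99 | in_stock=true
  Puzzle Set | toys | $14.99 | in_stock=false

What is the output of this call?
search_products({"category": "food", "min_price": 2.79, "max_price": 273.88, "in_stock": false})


Filter: category=food, 2.79 <= price <= 273.88, in_stock=false so stock is not filtered
  Organic Almonds ($8.99): keep
  Green Tea ($5.49): keep
Output:
[{"name": "Organic Almonds", "price": 8.99, "in_stock": true}, {"name": "Green Tea", "price": 5.49, "in_stock": true}]


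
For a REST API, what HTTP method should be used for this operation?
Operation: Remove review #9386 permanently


GET = read, POST = create, PUT = update/replace, DELETE = remove
This operation is a removal.
DELETE


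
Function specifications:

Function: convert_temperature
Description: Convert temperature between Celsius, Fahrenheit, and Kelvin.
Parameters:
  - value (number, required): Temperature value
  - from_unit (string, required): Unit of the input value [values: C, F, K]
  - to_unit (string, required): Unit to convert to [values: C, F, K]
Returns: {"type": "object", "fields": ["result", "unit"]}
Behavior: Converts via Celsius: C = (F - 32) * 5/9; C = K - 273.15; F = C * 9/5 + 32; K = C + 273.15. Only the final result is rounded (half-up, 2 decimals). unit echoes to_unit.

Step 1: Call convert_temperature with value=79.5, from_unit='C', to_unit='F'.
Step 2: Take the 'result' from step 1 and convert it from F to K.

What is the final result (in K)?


Step 1: convert_temperature(value=79.5, from_unit=C, to_unit=F)
  Input already in C: 79.5
  To F: 79.5 * 9/5 + 32 = 175.1
  Round to 2 decimals: 175.1
  -> result = 175.1 F
Step 2: convert_temperature(value=175.1, from_unit=F, to_unit=K)
  To C: (175.1 - 32) * 5/9 = 79.5
  To K: 79.5 + 273.15 = 352.65
  Round to 2 decimals: 352.65
  -> result = 352.65 K
352.65 K


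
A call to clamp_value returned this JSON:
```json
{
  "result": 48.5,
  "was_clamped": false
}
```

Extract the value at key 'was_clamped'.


false


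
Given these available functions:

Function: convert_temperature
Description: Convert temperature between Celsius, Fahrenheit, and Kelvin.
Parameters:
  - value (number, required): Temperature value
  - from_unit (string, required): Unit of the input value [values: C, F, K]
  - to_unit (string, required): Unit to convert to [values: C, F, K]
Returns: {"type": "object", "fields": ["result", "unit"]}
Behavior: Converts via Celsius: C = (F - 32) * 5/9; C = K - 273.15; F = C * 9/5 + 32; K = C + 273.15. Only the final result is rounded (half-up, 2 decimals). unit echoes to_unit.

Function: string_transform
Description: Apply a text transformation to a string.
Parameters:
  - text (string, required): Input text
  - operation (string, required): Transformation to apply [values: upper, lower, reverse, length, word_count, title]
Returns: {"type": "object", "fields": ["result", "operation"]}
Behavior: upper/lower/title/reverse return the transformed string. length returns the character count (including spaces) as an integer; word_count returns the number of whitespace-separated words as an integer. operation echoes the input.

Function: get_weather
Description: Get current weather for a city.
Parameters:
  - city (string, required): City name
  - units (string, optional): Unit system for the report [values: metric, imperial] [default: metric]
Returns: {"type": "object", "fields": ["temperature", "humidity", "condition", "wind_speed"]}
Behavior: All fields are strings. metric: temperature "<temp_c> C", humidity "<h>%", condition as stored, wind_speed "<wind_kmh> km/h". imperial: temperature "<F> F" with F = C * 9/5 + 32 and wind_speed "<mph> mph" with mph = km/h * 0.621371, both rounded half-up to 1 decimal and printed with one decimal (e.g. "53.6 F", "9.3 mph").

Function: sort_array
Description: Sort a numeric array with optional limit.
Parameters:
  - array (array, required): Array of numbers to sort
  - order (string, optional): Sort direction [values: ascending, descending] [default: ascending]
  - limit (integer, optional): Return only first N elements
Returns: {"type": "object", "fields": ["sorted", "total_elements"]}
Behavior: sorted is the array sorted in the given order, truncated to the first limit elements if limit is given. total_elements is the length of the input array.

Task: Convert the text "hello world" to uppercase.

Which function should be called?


The task needs a function whose description is: Apply a text transformation to a string.
string_transform


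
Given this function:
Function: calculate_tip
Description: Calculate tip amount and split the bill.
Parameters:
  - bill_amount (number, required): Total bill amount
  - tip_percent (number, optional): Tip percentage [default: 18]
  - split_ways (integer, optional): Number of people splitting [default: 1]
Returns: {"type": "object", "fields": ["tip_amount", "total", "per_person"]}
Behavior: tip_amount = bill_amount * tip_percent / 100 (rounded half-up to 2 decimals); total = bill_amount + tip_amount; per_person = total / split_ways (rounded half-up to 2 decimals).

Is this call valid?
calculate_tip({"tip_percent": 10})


Checking required parameters...
Missing required parameter: bill_amount
Invalid - missing required parameter 'bill_amount'


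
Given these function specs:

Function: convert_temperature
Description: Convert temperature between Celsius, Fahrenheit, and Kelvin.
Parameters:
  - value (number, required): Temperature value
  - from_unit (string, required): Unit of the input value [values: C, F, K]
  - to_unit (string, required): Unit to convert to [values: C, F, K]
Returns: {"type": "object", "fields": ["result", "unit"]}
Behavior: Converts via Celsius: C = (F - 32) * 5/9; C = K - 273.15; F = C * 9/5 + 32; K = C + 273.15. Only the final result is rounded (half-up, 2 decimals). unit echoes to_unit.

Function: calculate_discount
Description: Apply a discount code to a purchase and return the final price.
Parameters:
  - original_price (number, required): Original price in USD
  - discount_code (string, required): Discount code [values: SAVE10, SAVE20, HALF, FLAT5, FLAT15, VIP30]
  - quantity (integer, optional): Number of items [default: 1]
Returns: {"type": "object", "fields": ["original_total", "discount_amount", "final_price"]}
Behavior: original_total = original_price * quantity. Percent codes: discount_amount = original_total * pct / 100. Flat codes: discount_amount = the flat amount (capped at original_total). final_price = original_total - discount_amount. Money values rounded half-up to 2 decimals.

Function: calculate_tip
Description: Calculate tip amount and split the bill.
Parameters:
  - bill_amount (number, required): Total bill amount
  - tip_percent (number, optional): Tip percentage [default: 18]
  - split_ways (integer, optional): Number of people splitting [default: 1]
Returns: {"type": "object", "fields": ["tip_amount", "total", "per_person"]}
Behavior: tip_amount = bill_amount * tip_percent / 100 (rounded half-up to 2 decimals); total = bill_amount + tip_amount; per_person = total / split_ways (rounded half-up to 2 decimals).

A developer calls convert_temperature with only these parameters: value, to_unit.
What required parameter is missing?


Required parameters: value, from_unit, to_unit
Provided: value, to_unit
Missing: from_unit
from_unit


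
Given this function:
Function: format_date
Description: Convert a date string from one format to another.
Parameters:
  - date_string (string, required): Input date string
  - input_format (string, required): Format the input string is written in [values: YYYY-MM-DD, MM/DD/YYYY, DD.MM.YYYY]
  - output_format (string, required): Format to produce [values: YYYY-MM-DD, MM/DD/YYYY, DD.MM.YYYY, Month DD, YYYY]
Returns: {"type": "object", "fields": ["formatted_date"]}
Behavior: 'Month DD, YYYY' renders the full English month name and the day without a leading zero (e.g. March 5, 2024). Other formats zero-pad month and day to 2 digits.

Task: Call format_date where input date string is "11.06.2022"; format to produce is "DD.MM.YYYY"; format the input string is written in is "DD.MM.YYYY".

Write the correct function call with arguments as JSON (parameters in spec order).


Mapping each described value to its parameter name:
  'Input date string' -> date_string = "11.06.2022"
  'Format to produce' -> output_format = "DD.MM.YYYY"
  'Format the input string is written in' -> input_format = "DD.MM.YYYY"
format_date({"date_string": "11.06.2022", "input_format": "DD.MM.YYYY", "output_format": "DD.MM.YYYY"})


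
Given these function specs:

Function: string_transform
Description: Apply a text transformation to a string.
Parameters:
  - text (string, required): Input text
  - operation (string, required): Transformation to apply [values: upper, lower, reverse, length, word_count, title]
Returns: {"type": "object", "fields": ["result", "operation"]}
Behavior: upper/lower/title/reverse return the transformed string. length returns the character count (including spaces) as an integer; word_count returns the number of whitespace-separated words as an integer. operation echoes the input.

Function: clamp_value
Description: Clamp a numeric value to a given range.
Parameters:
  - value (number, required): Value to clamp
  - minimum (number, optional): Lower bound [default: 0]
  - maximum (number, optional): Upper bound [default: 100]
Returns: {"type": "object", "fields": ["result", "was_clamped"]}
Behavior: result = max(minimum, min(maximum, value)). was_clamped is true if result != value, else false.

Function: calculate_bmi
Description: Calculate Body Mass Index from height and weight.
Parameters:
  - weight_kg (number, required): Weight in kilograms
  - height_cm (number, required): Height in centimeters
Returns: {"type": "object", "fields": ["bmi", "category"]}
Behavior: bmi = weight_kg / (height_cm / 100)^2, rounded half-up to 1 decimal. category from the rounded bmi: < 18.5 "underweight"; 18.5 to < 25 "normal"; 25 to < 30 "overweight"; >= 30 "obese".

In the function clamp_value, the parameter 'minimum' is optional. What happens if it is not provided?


The clamp_value spec declares:
  - minimum (number, optional): Lower bound [default: 0]
It defaults to 0


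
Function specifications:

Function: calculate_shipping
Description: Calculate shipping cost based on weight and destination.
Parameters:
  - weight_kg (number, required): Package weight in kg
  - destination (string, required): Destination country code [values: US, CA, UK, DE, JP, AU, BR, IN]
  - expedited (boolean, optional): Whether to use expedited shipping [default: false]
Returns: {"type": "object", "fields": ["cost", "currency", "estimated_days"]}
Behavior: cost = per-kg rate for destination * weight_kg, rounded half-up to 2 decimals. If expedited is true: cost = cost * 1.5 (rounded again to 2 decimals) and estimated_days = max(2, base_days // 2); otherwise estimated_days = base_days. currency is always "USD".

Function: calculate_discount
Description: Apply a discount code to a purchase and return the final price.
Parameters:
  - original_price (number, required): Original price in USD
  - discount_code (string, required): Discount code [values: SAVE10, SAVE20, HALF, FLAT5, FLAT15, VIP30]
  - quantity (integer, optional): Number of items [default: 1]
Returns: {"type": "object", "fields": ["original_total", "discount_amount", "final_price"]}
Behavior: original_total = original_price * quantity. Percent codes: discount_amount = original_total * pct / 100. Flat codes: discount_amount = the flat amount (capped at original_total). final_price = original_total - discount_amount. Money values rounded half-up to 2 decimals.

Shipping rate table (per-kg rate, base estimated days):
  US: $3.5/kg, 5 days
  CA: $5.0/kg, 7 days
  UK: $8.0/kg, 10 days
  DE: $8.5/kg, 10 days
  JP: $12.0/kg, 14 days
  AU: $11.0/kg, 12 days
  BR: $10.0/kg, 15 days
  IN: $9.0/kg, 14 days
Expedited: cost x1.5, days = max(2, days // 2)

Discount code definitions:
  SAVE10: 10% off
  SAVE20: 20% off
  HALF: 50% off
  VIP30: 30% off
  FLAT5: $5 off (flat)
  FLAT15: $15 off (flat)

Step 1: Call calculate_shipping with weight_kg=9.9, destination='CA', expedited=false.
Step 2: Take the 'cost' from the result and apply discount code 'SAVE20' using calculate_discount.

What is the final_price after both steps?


Step 1: calculate_shipping(weight_kg=9.9, destination=CA, expedited=false)
  Rate for CA: $5.0/kg, base 7 days
  cost = 5.0 * 9.9 = 49.5 -> 49.50
  expedited not set/false: estimated_days = 7
  -> cost = 49.50 USD
Step 2: calculate_discount(original_price=49.5, discount_code=SAVE20, quantity=1)
  original_total = 49.5 * 1 = 49.50
  SAVE20 = 20% off: discount_amount = 49.50 * 20/100 = 9.9 -> 9.90
  final_price = 49.50 - 9.90 = 39.60
  -> final_price = 39.60
$39.60
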